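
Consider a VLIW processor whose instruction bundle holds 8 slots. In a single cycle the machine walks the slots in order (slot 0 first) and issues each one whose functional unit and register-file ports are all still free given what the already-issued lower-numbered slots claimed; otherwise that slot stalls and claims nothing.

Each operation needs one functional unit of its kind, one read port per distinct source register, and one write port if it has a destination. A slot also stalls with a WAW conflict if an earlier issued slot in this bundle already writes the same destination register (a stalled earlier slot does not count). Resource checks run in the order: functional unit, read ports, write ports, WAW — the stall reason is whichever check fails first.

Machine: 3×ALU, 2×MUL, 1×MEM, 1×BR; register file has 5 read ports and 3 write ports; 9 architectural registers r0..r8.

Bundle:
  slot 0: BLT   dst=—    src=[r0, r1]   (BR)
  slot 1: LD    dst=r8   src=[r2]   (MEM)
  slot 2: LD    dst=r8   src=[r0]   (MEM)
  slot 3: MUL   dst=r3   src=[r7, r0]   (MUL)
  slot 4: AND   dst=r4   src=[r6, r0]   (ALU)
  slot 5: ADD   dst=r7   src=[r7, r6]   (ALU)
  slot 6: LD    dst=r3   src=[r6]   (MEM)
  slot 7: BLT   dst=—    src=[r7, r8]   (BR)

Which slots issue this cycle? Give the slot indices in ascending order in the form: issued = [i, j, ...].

slot 0 (BR): ISSUE — free A3,Mu2,Ld1,B0 rp3 wp3
slot 1 (MEM): ISSUE — free A3,Mu2,Ld0,B0 rp2 wp2
slot 2 (MEM): stall FU — free A3,Mu2,Ld0,B0 rp2 wp2
slot 3 (MUL): ISSUE — free A3,Mu1,Ld0,B0 rp0 wp1
slot 4 (ALU): stall RD_PORT — free A3,Mu1,Ld0,B0 rp0 wp1
slot 5 (ALU): stall RD_PORT — free A3,Mu1,Ld0,B0 rp0 wp1
slot 6 (MEM): stall FU — free A3,Mu1,Ld0,B0 rp0 wp1
slot 7 (BR): stall FU — free A3,Mu1,Ld0,B0 rp0 wp1

issued = [0, 1, 3]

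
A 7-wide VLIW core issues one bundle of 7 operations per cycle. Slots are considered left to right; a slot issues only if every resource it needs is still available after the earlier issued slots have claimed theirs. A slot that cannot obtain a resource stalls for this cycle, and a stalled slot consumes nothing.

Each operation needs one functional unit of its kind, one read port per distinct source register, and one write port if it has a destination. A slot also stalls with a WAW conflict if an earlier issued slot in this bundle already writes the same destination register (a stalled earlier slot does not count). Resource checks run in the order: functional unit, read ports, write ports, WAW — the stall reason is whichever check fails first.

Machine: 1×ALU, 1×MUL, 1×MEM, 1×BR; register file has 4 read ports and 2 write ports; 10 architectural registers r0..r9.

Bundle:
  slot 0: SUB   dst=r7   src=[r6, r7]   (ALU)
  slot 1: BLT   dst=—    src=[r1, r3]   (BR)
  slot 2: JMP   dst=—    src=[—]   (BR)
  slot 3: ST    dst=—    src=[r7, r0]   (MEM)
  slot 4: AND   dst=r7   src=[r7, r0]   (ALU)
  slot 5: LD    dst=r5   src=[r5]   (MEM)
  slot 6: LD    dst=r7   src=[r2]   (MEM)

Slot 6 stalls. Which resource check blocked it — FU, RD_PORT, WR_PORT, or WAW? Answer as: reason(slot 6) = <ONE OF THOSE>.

reason(slot 6) = RD_PORT

  0. ALU→r7 ⇒ go  {0A/1Mu/1Ld/1B | 2r 1w}
  1. BR ⇒ go  {0A/1Mu/1Ld/0B | 0r 1w}
  2. BR ⇒ no(FU)  {0A/1Mu/1Ld/0B | 0r 1w}
  3. MEM ⇒ no(RD_PORT)  {0A/1Mu/1Ld/0B | 0r 1w}
  4. ALU→r7 ⇒ no(FU)  {0A/1Mu/1Ld/0B | 0r 1w}
  5. MEM→r5 ⇒ no(RD_PORT)  {0A/1Mu/1Ld/0B | 0r 1w}
  6. MEM→r7 ⇒ no(RD_PORT)  {0A/1Mu/1Ld/0B | 0r 1w}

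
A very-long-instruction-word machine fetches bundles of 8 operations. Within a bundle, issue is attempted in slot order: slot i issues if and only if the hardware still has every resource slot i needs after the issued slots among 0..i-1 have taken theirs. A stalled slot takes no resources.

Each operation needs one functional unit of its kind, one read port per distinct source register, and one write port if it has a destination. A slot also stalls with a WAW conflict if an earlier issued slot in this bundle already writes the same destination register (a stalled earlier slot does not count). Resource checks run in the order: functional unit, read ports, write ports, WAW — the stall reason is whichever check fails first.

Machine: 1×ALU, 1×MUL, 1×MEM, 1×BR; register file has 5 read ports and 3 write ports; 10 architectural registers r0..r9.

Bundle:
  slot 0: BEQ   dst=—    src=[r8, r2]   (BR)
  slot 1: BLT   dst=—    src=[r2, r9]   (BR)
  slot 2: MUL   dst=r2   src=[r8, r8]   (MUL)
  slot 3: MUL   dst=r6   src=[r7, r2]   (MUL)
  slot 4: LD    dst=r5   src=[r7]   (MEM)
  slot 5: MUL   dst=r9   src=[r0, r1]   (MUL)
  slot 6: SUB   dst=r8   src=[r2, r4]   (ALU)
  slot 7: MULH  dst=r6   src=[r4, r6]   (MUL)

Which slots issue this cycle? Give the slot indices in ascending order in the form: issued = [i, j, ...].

(0) want 1×BR +2rd +0wr — yes → AL1|MU1|ME1|BR0|rd3|wr3
(1) want 1×BR +2rd +0wr — FU → AL1|MU1|ME1|BR0|rd3|wr3
(2) want 1×MUL +1rd +1wr — yes → AL1|MU0|ME1|BR0|rd2|wr2
(3) want 1×MUL +2rd +1wr — FU → AL1|MU0|ME1|BR0|rd2|wr2
(4) want 1×MEM +1rd +1wr — yes → AL1|MU0|ME0|BR0|rd1|wr1
(5) want 1×MUL +2rd +1wr — FU → AL1|MU0|ME0|BR0|rd1|wr1
(6) want 1×ALU +2rd +1wr — RD_PORT → AL1|MU0|ME0|BR0|rd1|wr1
(7) want 1×MUL +2rd +1wr — FU → AL1|MU0|ME0|BR0|rd1|wr1

issued = [0, 2, 4]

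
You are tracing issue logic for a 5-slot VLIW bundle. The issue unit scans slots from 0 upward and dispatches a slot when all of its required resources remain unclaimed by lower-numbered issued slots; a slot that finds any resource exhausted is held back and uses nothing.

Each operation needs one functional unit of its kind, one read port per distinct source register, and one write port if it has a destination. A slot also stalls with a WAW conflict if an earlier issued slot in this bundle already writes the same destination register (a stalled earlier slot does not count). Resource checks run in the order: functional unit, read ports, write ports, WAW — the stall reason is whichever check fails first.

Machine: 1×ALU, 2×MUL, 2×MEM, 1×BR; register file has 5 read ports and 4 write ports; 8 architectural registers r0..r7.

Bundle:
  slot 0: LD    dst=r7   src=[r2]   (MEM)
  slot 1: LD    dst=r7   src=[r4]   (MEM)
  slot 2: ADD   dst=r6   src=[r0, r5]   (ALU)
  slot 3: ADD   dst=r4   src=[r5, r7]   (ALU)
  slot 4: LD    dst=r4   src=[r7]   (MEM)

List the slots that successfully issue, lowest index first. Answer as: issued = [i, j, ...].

slot 0 (MEM): ISSUE — free A1,Mu2,Ld1,B1 rp4 wp3
slot 1 (MEM): stall WAW — free A1,Mu2,Ld1,B1 rp4 wp3
slot 2 (ALU): ISSUE — free A0,Mu2,Ld1,B1 rp2 wp2
slot 3 (ALU): stall FU — free A0,Mu2,Ld1,B1 rp2 wp2
slot 4 (MEM): ISSUE — free A0,Mu2,Ld0,B1 rp1 wp1

issued = [0, 2, 4]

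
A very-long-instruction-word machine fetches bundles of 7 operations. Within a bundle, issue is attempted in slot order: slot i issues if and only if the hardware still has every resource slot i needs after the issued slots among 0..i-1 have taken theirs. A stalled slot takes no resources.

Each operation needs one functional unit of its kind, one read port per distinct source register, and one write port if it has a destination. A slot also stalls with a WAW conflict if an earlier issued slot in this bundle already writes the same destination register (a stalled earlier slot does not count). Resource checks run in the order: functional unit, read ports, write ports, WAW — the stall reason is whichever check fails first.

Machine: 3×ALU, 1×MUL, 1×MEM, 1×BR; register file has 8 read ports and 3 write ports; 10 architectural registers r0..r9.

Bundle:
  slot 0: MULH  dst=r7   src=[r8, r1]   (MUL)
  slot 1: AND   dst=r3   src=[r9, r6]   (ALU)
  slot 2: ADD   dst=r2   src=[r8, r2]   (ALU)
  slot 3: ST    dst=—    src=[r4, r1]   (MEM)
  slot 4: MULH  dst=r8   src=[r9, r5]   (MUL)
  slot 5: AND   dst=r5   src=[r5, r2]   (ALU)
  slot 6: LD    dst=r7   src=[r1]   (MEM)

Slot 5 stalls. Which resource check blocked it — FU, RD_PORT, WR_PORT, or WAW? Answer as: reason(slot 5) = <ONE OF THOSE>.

[0] MUL needs rd=2 wr=1: ok; after: ALU=3 MUL=0 MEM=1 BR=1, R=6, W=2
[1] ALU needs rd=2 wr=1: ok; after: ALU=2 MUL=0 MEM=1 BR=1, R=4, W=1
[2] ALU needs rd=2 wr=1: ok; after: ALU=1 MUL=0 MEM=1 BR=1, R=2, W=0
[3] MEM needs rd=2 wr=0: ok; after: ALU=1 MUL=0 MEM=0 BR=1, R=0, W=0
[4] MUL needs rd=2 wr=1: FU; after: ALU=1 MUL=0 MEM=0 BR=1, R=0, W=0
[5] ALU needs rd=2 wr=1: RD_PORT; after: ALU=1 MUL=0 MEM=0 BR=1, R=0, W=0
[6] MEM needs rd=1 wr=1: FU; after: ALU=1 MUL=0 MEM=0 BR=1, R=0, W=0

reason(slot 5) = RD_PORT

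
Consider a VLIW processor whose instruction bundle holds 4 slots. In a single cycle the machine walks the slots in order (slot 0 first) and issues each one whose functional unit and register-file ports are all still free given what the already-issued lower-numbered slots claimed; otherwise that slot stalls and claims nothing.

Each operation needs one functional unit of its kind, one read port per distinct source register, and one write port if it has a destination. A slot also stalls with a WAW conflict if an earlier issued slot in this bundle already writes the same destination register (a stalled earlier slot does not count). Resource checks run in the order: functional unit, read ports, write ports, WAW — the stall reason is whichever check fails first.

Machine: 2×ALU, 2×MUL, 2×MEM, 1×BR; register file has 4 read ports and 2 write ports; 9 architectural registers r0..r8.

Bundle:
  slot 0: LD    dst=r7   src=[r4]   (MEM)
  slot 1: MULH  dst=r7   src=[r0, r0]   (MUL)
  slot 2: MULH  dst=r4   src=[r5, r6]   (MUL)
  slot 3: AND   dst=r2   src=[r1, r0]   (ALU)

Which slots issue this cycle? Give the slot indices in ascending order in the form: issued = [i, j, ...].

  0. MEM→r7 ⇒ go  {2A/2Mu/1Ld/1B | 3r 1w}
  1. MUL→r7 ⇒ no(WAW)  {2A/2Mu/1Ld/1B | 3r 1w}
  2. MUL→r4 ⇒ go  {2A/1Mu/1Ld/1B | 1r 0w}
  3. ALU→r2 ⇒ no(RD_PORT)  {2A/1Mu/1Ld/1B | 1r 0w}

issued = [0, 2]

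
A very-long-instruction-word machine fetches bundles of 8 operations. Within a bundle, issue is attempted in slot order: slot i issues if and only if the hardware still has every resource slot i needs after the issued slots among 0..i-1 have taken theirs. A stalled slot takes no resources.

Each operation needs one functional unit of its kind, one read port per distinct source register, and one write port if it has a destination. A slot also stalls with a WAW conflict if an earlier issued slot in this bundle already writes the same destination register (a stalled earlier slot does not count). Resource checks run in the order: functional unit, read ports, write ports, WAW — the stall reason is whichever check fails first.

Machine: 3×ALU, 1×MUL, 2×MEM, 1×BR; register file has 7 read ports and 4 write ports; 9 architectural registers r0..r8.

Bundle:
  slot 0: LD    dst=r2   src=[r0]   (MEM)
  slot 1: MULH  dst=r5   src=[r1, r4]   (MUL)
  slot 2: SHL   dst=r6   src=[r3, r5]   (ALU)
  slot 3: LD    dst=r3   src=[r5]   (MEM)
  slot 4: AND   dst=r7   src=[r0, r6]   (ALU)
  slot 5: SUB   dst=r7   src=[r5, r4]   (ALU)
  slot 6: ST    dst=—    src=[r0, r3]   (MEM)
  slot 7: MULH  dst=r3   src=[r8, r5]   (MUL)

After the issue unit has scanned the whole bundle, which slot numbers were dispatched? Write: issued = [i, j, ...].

issued = [0, 1, 2, 3]

[0] MEM needs rd=1 wr=1: ok; after: ALU=3 MUL=1 MEM=1 BR=1, R=6, W=3
[1] MUL needs rd=2 wr=1: ok; after: ALU=3 MUL=0 MEM=1 BR=1, R=4, W=2
[2] ALU needs rd=2 wr=1: ok; after: ALU=2 MUL=0 MEM=1 BR=1, R=2, W=1
[3] MEM needs rd=1 wr=1: ok; after: ALU=2 MUL=0 MEM=0 BR=1, R=1, W=0
[4] ALU needs rd=2 wr=1: RD_PORT; after: ALU=2 MUL=0 MEM=0 BR=1, R=1, W=0
[5] ALU needs rd=2 wr=1: RD_PORT; after: ALU=2 MUL=0 MEM=0 BR=1, R=1, W=0
[6] MEM needs rd=2 wr=0: FU; after: ALU=2 MUL=0 MEM=0 BR=1, R=1, W=0
[7] MUL needs rd=2 wr=1: FU; after: ALU=2 MUL=0 MEM=0 BR=1, R=1, W=0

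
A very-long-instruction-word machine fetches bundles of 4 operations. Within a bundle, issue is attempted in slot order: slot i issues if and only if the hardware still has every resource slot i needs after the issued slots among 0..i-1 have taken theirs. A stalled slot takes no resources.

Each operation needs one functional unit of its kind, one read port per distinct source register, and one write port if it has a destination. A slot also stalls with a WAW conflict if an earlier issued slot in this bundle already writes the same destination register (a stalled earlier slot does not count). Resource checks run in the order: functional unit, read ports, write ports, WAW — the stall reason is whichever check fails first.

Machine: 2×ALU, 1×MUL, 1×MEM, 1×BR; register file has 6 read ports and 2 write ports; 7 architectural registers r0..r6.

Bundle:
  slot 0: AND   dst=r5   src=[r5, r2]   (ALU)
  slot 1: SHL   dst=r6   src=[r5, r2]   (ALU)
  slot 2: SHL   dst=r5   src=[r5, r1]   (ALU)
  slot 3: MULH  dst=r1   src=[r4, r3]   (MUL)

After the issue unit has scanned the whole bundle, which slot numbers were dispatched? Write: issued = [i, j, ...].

issued = [0, 1]

#0 ALU src=r5,r2 dispatched  <A:1 Mu:1 Ld:1 B:1 rd:4 wr:1>
#1 ALU src=r5,r2 dispatched  <A:0 Mu:1 Ld:1 B:1 rd:2 wr:0>
#2 ALU src=r5,r1 held:FU  <A:0 Mu:1 Ld:1 B:1 rd:2 wr:0>
#3 MUL src=r4,r3 held:WR_PORT  <A:0 Mu:1 Ld:1 B:1 rd:2 wr:0>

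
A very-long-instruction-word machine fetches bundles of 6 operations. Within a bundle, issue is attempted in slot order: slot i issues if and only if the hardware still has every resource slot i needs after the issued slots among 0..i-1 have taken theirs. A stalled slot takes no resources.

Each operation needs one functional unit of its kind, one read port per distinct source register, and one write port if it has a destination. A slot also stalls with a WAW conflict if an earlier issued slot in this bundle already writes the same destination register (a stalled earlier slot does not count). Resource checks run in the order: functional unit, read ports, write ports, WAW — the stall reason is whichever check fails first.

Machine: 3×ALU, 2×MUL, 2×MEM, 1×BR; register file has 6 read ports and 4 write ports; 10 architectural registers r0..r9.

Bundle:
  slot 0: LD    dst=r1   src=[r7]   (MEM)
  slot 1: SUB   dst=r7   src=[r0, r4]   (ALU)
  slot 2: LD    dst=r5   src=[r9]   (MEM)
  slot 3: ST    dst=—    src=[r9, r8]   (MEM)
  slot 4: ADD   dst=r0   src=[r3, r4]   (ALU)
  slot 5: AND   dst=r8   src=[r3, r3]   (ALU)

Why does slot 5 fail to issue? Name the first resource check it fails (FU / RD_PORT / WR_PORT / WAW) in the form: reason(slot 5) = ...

[0] MEM needs rd=1 wr=1: ok; after: ALU=3 MUL=2 MEM=1 BR=1, R=5, W=3
[1] ALU needs rd=2 wr=1: ok; after: ALU=2 MUL=2 MEM=1 BR=1, R=3, W=2
[2] MEM needs rd=1 wr=1: ok; after: ALU=2 MUL=2 MEM=0 BR=1, R=2, W=1
[3] MEM needs rd=2 wr=0: FU; after: ALU=2 MUL=2 MEM=0 BR=1, R=2, W=1
[4] ALU needs rd=2 wr=1: ok; after: ALU=1 MUL=2 MEM=0 BR=1, R=0, W=0
[5] ALU needs rd=1 wr=1: RD_PORT; after: ALU=1 MUL=2 MEM=0 BR=1, R=0, W=0

reason(slot 5) = RD_PORT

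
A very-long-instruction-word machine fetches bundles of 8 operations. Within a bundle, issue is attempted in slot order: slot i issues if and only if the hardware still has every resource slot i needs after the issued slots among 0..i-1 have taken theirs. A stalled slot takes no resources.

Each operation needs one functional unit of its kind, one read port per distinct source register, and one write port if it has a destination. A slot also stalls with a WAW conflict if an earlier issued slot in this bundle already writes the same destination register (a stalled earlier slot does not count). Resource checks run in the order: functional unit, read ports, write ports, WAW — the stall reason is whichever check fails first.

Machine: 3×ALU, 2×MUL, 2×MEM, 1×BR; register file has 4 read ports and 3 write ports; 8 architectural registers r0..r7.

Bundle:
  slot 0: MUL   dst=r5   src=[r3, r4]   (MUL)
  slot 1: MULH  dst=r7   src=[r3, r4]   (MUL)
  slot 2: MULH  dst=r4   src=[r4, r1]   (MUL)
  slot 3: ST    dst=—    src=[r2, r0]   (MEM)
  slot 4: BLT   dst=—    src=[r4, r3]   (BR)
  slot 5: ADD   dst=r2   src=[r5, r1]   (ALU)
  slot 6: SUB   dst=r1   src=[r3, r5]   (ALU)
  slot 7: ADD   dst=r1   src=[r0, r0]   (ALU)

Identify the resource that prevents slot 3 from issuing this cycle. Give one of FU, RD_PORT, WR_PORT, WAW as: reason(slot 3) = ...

  0. MUL→r5 ⇒ go  {3A/1Mu/2Ld/1B | 2r 2w}
  1. MUL→r7 ⇒ go  {3A/0Mu/2Ld/1B | 0r 1w}
  2. MUL→r4 ⇒ no(FU)  {3A/0Mu/2Ld/1B | 0r 1w}
  3. MEM ⇒ no(RD_PORT)  {3A/0Mu/2Ld/1B | 0r 1w}
  4. BR ⇒ no(RD_PORT)  {3A/0Mu/2Ld/1B | 0r 1w}
  5. ALU→r2 ⇒ no(RD_PORT)  {3A/0Mu/2Ld/1B | 0r 1w}
  6. ALU→r1 ⇒ no(RD_PORT)  {3A/0Mu/2Ld/1B | 0r 1w}
  7. ALU→r1 ⇒ no(RD_PORT)  {3A/0Mu/2Ld/1B | 0r 1w}

reason(slot 3) = RD_PORT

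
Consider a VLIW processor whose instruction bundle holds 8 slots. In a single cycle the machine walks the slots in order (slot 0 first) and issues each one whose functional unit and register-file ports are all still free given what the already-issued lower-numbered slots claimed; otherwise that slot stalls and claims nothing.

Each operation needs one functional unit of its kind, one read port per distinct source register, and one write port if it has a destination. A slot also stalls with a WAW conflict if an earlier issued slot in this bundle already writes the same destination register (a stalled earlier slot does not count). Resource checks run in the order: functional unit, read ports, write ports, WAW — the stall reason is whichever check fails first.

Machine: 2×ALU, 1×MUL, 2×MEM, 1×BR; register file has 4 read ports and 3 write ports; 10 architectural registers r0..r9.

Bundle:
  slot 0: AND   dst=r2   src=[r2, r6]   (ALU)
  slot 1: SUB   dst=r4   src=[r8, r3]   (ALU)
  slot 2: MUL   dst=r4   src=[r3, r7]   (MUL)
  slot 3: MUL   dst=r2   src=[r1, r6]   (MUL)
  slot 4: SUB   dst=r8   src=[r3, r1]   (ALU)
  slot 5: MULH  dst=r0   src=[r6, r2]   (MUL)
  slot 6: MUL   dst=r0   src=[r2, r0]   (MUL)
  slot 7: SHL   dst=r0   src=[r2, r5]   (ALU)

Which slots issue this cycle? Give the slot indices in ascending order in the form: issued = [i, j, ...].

[0] ALU needs rd=2 wr=1: ok; after: ALU=1 MUL=1 MEM=2 BR=1, R=2, W=2
[1] ALU needs rd=2 wr=1: ok; after: ALU=0 MUL=1 MEM=2 BR=1, R=0, W=1
[2] MUL needs rd=2 wr=1: RD_PORT; after: ALU=0 MUL=1 MEM=2 BR=1, R=0, W=1
[3] MUL needs rd=2 wr=1: RD_PORT; after: ALU=0 MUL=1 MEM=2 BR=1, R=0, W=1
[4] ALU needs rd=2 wr=1: FU; after: ALU=0 MUL=1 MEM=2 BR=1, R=0, W=1
[5] MUL needs rd=2 wr=1: RD_PORT; after: ALU=0 MUL=1 MEM=2 BR=1, R=0, W=1
[6] MUL needs rd=2 wr=1: RD_PORT; after: ALU=0 MUL=1 MEM=2 BR=1, R=0, W=1
[7] ALU needs rd=2 wr=1: FU; after: ALU=0 MUL=1 MEM=2 BR=1, R=0, W=1

issued = [0, 1]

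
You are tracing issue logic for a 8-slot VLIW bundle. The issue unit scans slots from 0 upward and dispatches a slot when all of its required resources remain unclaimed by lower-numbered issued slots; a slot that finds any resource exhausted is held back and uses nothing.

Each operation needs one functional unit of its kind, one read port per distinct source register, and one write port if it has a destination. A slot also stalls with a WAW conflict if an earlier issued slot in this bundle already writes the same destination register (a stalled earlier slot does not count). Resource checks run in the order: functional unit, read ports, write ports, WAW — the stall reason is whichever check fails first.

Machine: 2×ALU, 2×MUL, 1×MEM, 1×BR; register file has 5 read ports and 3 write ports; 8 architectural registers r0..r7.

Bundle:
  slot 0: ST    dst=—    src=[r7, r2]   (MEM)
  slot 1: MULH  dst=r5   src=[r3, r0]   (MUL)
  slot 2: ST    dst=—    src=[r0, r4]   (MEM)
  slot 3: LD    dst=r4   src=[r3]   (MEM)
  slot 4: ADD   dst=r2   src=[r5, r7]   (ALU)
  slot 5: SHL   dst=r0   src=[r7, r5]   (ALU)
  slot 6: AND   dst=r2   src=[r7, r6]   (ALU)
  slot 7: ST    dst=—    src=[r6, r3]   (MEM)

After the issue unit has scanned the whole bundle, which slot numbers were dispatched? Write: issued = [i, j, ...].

issued = [0, 1]

  0. MEM ⇒ go  {2A/2Mu/0Ld/1B | 3r 3w}
  1. MUL→r5 ⇒ go  {2A/1Mu/0Ld/1B | 1r 2w}
  2. MEM ⇒ no(FU)  {2A/1Mu/0Ld/1B | 1r 2w}
  3. MEM→r4 ⇒ no(FU)  {2A/1Mu/0Ld/1B | 1r 2w}
  4. ALU→r2 ⇒ no(RD_PORT)  {2A/1Mu/0Ld/1B | 1r 2w}
  5. ALU→r0 ⇒ no(RD_PORT)  {2A/1Mu/0Ld/1B | 1r 2w}
  6. ALU→r2 ⇒ no(RD_PORT)  {2A/1Mu/0Ld/1B | 1r 2w}
  7. MEM ⇒ no(FU)  {2A/1Mu/0Ld/1B | 1r 2w}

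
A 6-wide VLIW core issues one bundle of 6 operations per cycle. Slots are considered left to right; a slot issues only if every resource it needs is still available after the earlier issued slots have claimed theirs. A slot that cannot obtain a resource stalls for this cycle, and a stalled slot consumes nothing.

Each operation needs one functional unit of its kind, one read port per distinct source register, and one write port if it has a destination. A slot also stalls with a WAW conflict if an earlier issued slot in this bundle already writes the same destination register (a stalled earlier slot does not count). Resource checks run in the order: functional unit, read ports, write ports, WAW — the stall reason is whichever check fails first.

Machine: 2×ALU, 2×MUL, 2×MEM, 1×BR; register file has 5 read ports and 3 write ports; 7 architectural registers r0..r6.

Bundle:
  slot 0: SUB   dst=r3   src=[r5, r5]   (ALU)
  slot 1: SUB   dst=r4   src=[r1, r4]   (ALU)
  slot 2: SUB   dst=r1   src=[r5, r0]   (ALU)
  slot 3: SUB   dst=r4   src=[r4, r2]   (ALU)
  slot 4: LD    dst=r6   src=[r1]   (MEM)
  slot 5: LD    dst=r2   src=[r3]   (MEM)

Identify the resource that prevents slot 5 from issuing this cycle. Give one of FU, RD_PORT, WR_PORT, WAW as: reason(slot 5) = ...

reason(slot 5) = WR_PORT

slot 0 (ALU): ISSUE — free A1,Mu2,Ld2,B1 rp4 wp2
slot 1 (ALU): ISSUE — free A0,Mu2,Ld2,B1 rp2 wp1
slot 2 (ALU): stall FU — free A0,Mu2,Ld2,B1 rp2 wp1
slot 3 (ALU): stall FU — free A0,Mu2,Ld2,B1 rp2 wp1
slot 4 (MEM): ISSUE — free A0,Mu2,Ld1,B1 rp1 wp0
slot 5 (MEM): stall WR_PORT — free A0,Mu2,Ld1,B1 rp1 wp0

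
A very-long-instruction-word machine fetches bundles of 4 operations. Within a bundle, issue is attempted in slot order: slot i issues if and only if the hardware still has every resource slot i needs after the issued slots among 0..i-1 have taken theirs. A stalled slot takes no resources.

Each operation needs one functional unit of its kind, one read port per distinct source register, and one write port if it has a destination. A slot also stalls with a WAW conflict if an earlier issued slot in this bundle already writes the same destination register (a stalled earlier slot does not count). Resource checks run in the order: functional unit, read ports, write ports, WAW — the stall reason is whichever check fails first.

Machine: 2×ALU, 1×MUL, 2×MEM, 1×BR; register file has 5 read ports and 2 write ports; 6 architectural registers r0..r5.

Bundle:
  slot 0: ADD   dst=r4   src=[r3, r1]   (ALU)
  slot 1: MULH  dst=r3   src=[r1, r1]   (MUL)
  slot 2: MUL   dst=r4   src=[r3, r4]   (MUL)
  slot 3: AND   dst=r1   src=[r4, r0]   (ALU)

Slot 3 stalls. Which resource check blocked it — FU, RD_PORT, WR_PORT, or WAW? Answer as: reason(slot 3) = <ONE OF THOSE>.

slot 0 (ALU): ISSUE — free A1,Mu1,Ld2,B1 rp3 wp1
slot 1 (MUL): ISSUE — free A1,Mu0,Ld2,B1 rp2 wp0
slot 2 (MUL): stall FU — free A1,Mu0,Ld2,B1 rp2 wp0
slot 3 (ALU): stall WR_PORT — free A1,Mu0,Ld2,B1 rp2 wp0

reason(slot 3) = WR_PORT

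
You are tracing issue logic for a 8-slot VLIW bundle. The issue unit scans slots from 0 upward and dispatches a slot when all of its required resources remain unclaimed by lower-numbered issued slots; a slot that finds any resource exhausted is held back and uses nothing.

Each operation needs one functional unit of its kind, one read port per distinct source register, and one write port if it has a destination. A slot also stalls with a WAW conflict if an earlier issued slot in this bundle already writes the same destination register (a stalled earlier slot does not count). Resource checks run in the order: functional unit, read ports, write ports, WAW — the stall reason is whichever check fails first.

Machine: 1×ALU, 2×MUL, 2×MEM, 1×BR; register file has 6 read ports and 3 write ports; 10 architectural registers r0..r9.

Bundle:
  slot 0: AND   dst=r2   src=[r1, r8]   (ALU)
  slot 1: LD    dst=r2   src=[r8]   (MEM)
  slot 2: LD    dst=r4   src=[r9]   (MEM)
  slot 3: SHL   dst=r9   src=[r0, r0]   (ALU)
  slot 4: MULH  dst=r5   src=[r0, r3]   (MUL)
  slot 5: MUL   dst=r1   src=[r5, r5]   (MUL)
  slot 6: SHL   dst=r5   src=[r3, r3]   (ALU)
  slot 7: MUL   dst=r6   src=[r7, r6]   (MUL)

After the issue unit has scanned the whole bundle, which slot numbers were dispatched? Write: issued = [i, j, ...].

#0 ALU src=r1,r8 dispatched  <A:0 Mu:2 Ld:2 B:1 rd:4 wr:2>
#1 MEM src=r8 held:WAW  <A:0 Mu:2 Ld:2 B:1 rd:4 wr:2>
#2 MEM src=r9 dispatched  <A:0 Mu:2 Ld:1 B:1 rd:3 wr:1>
#3 ALU src=r0,r0 held:FU  <A:0 Mu:2 Ld:1 B:1 rd:3 wr:1>
#4 MUL src=r0,r3 dispatched  <A:0 Mu:1 Ld:1 B:1 rd:1 wr:0>
#5 MUL src=r5,r5 held:WR_PORT  <A:0 Mu:1 Ld:1 B:1 rd:1 wr:0>
#6 ALU src=r3,r3 held:FU  <A:0 Mu:1 Ld:1 B:1 rd:1 wr:0>
#7 MUL src=r7,r6 held:RD_PORT  <A:0 Mu:1 Ld:1 B:1 rd:1 wr:0>

issued = [0, 2, 4]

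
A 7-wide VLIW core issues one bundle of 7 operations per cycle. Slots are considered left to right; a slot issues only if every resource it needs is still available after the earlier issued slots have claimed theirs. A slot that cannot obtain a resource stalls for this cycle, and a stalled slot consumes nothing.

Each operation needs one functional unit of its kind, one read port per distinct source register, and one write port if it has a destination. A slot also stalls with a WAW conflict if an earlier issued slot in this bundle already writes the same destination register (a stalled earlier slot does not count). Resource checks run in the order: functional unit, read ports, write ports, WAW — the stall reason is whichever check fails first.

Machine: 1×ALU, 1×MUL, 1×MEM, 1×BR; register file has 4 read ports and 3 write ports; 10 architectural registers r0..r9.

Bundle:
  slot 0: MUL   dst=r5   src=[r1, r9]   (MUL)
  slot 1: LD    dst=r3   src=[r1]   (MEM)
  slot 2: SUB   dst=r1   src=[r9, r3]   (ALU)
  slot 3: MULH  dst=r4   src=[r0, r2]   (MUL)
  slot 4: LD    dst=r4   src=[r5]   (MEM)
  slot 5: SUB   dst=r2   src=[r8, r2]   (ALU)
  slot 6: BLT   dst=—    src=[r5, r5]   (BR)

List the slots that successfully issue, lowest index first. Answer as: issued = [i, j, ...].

issued = [0, 1, 6]

  0. MUL→r5 ⇒ go  {1A/0Mu/1Ld/1B | 2r 2w}
  1. MEM→r3 ⇒ go  {1A/0Mu/0Ld/1B | 1r 1w}
  2. ALU→r1 ⇒ no(RD_PORT)  {1A/0Mu/0Ld/1B | 1r 1w}
  3. MUL→r4 ⇒ no(FU)  {1A/0Mu/0Ld/1B | 1r 1w}
  4. MEM→r4 ⇒ no(FU)  {1A/0Mu/0Ld/1B | 1r 1w}
  5. ALU→r2 ⇒ no(RD_PORT)  {1A/0Mu/0Ld/1B | 1r 1w}
  6. BR ⇒ go  {1A/0Mu/0Ld/0B | 0r 1w}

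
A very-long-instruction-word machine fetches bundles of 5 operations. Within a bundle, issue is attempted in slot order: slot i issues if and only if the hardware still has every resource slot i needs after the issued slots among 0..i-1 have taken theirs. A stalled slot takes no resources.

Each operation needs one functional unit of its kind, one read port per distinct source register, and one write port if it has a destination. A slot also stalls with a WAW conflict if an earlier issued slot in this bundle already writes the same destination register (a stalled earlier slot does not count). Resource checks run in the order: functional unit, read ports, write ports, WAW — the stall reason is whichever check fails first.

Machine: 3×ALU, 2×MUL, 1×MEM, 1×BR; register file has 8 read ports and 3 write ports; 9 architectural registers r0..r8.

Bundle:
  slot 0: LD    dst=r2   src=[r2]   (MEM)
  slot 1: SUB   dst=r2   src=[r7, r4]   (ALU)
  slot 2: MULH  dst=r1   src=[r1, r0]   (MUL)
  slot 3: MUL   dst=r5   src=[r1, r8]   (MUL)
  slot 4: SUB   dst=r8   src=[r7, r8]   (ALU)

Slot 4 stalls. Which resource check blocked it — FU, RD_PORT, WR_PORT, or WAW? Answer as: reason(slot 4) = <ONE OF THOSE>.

(0) want 1×MEM +1rd +1wr — yes → AL3|MU2|ME0|BR1|rd7|wr2
(1) want 1×ALU +2rd +1wr — WAW → AL3|MU2|ME0|BR1|rd7|wr2
(2) want 1×MUL +2rd +1wr — yes → AL3|MU1|ME0|BR1|rd5|wr1
(3) want 1×MUL +2rd +1wr — yes → AL3|MU0|ME0|BR1|rd3|wr0
(4) want 1×ALU +2rd +1wr — WR_PORT → AL3|MU0|ME0|BR1|rd3|wr0

reason(slot 4) = WR_PORT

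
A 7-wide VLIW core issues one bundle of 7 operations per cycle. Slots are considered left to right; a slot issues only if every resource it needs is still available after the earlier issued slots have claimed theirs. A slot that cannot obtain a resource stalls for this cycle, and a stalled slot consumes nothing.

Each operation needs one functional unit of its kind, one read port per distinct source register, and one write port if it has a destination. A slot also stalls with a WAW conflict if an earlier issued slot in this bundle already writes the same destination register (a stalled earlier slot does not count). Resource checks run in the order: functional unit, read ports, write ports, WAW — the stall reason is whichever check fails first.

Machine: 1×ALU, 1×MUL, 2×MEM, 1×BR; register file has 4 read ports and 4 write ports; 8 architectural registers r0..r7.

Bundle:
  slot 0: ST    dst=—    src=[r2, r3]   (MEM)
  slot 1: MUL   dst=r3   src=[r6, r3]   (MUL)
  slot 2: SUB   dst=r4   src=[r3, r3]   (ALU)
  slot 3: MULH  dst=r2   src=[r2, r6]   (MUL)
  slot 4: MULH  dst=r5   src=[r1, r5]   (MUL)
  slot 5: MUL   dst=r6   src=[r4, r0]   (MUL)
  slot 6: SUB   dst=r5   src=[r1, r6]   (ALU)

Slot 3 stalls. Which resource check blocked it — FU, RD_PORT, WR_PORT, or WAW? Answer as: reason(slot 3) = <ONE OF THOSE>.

#0 MEM src=r2,r3 dispatched  <A:1 Mu:1 Ld:1 B:1 rd:2 wr:4>
#1 MUL src=r6,r3 dispatched  <A:1 Mu:0 Ld:1 B:1 rd:0 wr:3>
#2 ALU src=r3,r3 held:RD_PORT  <A:1 Mu:0 Ld:1 B:1 rd:0 wr:3>
#3 MUL src=r2,r6 held:FU  <A:1 Mu:0 Ld:1 B:1 rd:0 wr:3>
#4 MUL src=r1,r5 held:FU  <A:1 Mu:0 Ld:1 B:1 rd:0 wr:3>
#5 MUL src=r4,r0 held:FU  <A:1 Mu:0 Ld:1 B:1 rd:0 wr:3>
#6 ALU src=r1,r6 held:RD_PORT  <A:1 Mu:0 Ld:1 B:1 rd:0 wr:3>

reason(slot 3) = FU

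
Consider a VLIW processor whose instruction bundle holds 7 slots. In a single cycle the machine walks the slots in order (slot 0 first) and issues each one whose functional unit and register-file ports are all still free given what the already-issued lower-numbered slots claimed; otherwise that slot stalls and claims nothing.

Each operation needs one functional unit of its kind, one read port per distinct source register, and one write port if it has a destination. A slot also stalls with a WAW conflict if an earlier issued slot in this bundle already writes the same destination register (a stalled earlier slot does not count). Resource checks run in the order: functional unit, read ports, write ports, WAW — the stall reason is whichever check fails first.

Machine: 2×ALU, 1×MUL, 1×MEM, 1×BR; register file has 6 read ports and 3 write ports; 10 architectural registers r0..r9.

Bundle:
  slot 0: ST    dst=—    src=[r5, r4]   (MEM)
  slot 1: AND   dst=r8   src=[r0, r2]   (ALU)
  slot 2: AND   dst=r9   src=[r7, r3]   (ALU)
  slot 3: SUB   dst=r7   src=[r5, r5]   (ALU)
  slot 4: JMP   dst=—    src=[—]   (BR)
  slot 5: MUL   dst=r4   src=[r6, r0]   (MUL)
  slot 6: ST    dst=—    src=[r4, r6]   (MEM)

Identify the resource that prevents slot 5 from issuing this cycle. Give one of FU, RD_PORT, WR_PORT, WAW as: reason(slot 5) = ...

reason(slot 5) = RD_PORT

(0) want 1×MEM +2rd +0wr — yes → AL2|MU1|ME0|BR1|rd4|wr3
(1) want 1×ALU +2rd +1wr — yes → AL1|MU1|ME0|BR1|rd2|wr2
(2) want 1×ALU +2rd +1wr — yes → AL0|MU1|ME0|BR1|rd0|wr1
(3) want 1×ALU +1rd +1wr — FU → AL0|MU1|ME0|BR1|rd0|wr1
(4) want 1×BR +0rd +0wr — yes → AL0|MU1|ME0|BR0|rd0|wr1
(5) want 1×MUL +2rd +1wr — RD_PORT → AL0|MU1|ME0|BR0|rd0|wr1
(6) want 1×MEM +2rd +0wr — FU → AL0|MU1|ME0|BR0|rd0|wr1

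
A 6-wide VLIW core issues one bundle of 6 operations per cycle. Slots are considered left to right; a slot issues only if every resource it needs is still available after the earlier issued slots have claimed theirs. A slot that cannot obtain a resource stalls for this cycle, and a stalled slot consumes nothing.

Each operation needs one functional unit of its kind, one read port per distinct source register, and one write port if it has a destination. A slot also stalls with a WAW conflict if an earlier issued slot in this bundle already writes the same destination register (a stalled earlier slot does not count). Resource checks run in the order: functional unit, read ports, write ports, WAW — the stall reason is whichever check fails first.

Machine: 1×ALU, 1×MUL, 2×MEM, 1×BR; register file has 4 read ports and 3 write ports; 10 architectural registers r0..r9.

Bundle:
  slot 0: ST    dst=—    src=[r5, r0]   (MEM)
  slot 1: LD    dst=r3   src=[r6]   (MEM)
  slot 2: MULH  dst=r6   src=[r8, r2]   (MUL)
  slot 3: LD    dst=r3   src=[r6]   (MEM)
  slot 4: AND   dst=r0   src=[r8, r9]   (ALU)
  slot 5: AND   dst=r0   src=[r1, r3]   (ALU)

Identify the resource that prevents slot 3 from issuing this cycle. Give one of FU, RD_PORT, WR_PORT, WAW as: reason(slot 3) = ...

reason(slot 3) = FU

  0. MEM ⇒ go  {1A/1Mu/1Ld/1B | 2r 3w}
  1. MEM→r3 ⇒ go  {1A/1Mu/0Ld/1B | 1r 2w}
  2. MUL→r6 ⇒ no(RD_PORT)  {1A/1Mu/0Ld/1B | 1r 2w}
  3. MEM→r3 ⇒ no(FU)  {1A/1Mu/0Ld/1B | 1r 2w}
  4. ALU→r0 ⇒ no(RD_PORT)  {1A/1Mu/0Ld/1B | 1r 2w}
  5. ALU→r0 ⇒ no(RD_PORT)  {1A/1Mu/0Ld/1B | 1r 2w}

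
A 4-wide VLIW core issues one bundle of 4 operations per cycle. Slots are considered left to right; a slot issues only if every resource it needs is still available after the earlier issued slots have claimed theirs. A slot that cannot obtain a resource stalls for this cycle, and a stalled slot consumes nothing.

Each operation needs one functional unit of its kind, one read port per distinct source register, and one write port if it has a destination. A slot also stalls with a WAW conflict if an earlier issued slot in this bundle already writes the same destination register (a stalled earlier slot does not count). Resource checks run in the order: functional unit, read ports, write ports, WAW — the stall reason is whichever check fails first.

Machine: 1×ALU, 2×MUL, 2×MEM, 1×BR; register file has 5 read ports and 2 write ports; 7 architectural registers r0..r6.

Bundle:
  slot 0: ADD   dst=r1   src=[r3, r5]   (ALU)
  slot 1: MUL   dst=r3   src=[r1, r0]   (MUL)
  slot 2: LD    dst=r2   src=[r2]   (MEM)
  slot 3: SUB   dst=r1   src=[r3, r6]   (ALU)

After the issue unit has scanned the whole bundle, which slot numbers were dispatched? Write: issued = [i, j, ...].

issued = [0, 1]

[0] ALU needs rd=2 wr=1: ok; after: ALU=0 MUL=2 MEM=2 BR=1, R=3, W=1
[1] MUL needs rd=2 wr=1: ok; after: ALU=0 MUL=1 MEM=2 BR=1, R=1, W=0
[2] MEM needs rd=1 wr=1: WR_PORT; after: ALU=0 MUL=1 MEM=2 BR=1, R=1, W=0
[3] ALU needs rd=2 wr=1: FU; after: ALU=0 MUL=1 MEM=2 BR=1, R=1, W=0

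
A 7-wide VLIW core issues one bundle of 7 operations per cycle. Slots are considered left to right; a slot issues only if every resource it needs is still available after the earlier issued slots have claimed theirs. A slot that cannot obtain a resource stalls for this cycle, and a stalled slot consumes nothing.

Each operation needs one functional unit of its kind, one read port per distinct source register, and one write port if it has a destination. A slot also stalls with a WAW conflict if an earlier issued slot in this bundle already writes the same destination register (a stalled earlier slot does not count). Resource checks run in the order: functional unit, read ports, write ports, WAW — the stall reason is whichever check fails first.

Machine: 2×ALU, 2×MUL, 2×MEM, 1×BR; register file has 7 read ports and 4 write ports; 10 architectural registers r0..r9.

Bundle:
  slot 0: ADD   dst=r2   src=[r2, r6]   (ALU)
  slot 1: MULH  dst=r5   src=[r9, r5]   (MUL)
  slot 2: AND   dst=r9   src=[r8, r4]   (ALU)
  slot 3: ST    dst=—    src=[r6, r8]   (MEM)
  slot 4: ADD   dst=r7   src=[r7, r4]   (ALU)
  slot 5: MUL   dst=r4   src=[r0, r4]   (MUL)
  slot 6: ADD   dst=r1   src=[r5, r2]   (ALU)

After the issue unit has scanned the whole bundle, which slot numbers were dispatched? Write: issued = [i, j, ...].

[0] ALU needs rd=2 wr=1: ok; after: ALU=1 MUL=2 MEM=2 BR=1, R=5, W=3
[1] MUL needs rd=2 wr=1: ok; after: ALU=1 MUL=1 MEM=2 BR=1, R=3, W=2
[2] ALU needs rd=2 wr=1: ok; after: ALU=0 MUL=1 MEM=2 BR=1, R=1, W=1
[3] MEM needs rd=2 wr=0: RD_PORT; after: ALU=0 MUL=1 MEM=2 BR=1, R=1, W=1
[4] ALU needs rd=2 wr=1: FU; after: ALU=0 MUL=1 MEM=2 BR=1, R=1, W=1
[5] MUL needs rd=2 wr=1: RD_PORT; after: ALU=0 MUL=1 MEM=2 BR=1, R=1, W=1
[6] ALU needs rd=2 wr=1: FU; after: ALU=0 MUL=1 MEM=2 BR=1, R=1, W=1

issued = [0, 1, 2]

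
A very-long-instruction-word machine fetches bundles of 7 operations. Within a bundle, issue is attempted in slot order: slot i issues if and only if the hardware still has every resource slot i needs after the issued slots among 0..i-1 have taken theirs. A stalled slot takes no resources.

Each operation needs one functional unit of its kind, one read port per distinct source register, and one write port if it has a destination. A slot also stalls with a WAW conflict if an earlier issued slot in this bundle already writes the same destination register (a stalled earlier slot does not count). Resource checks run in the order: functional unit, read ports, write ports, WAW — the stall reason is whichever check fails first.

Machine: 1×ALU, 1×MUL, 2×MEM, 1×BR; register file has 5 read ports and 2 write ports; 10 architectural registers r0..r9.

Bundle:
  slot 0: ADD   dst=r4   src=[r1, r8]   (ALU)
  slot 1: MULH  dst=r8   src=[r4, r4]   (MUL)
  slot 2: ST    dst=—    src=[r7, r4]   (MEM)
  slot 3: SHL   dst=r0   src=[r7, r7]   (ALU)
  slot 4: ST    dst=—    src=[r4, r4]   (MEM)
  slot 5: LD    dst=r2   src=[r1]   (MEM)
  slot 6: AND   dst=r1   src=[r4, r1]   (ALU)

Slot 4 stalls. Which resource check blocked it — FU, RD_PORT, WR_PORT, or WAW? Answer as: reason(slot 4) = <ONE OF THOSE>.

[0] ALU needs rd=2 wr=1: ok; after: ALU=0 MUL=1 MEM=2 BR=1, R=3, W=1
[1] MUL needs rd=1 wr=1: ok; after: ALU=0 MUL=0 MEM=2 BR=1, R=2, W=0
[2] MEM needs rd=2 wr=0: ok; after: ALU=0 MUL=0 MEM=1 BR=1, R=0, W=0
[3] ALU needs rd=1 wr=1: FU; after: ALU=0 MUL=0 MEM=1 BR=1, R=0, W=0
[4] MEM needs rd=1 wr=0: RD_PORT; after: ALU=0 MUL=0 MEM=1 BR=1, R=0, W=0
[5] MEM needs rd=1 wr=1: RD_PORT; after: ALU=0 MUL=0 MEM=1 BR=1, R=0, W=0
[6] ALU needs rd=2 wr=1: FU; after: ALU=0 MUL=0 MEM=1 BR=1, R=0, W=0

reason(slot 4) = RD_PORT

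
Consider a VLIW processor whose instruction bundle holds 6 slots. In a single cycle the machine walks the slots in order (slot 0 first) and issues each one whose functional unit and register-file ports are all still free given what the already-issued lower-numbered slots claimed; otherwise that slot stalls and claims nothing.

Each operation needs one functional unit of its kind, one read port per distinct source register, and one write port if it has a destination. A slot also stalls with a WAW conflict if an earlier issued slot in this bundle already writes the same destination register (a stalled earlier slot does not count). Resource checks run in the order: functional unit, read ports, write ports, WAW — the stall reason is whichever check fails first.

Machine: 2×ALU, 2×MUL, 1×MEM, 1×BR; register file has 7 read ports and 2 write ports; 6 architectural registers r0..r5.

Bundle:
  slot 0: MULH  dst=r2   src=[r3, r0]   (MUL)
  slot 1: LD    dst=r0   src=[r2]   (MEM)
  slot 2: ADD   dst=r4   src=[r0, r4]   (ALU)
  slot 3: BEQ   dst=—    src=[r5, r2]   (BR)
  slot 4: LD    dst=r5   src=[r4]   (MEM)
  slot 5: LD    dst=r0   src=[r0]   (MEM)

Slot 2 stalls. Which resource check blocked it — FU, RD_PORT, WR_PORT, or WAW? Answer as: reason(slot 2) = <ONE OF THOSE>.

reason(slot 2) = WR_PORT

#0 MUL src=r3,r0 dispatched  <A:2 Mu:1 Ld:1 B:1 rd:5 wr:1>
#1 MEM src=r2 dispatched  <A:2 Mu:1 Ld:0 B:1 rd:4 wr:0>
#2 ALU src=r0,r4 held:WR_PORT  <A:2 Mu:1 Ld:0 B:1 rd:4 wr:0>
#3 BR src=r5,r2 dispatched  <A:2 Mu:1 Ld:0 B:0 rd:2 wr:0>
#4 MEM src=r4 held:FU  <A:2 Mu:1 Ld:0 B:0 rd:2 wr:0>
#5 MEM src=r0 held:FU  <A:2 Mu:1 Ld:0 B:0 rd:2 wr:0>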